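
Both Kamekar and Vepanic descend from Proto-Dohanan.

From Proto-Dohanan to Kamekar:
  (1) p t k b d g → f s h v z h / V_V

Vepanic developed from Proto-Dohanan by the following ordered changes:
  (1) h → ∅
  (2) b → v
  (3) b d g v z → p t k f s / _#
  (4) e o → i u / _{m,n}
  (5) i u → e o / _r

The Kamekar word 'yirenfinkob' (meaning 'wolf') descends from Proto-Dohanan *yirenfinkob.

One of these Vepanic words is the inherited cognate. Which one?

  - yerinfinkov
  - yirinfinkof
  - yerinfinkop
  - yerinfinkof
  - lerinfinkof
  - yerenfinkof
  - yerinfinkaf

yerinfinkof

Vepanic: *yirenfinkob
  yirenfinkob (rule 1 does not apply)
  yirenfinkob → yirenfinkov   [unconditioned shift]
  yirenfinkov → yirenfinkof   [final devoicing]
  yirenfinkof → yirinfinkof   [pre-nasal raising]
  yirinfinkof → yerinfinkof   [pre-rhotic lowering]
  giving Vepanic yerinfinkof.
The other candidates each miss or misapply at least one Vepanic change.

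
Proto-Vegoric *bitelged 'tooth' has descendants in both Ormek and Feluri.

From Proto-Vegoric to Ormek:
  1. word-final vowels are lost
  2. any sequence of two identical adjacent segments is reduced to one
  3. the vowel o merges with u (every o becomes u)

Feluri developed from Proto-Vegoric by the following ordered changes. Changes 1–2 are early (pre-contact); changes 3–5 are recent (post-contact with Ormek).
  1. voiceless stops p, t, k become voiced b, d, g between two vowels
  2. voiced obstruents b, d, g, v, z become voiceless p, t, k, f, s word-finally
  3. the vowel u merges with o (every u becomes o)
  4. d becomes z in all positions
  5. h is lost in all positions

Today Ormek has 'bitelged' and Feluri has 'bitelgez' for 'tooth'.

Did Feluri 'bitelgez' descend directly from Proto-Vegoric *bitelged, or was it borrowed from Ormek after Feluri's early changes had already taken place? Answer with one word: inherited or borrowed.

If inherited, *bitelged would pass through all of Feluri's changes:
Feluri: *bitelged
  bitelged → bidelged   [intervocalic voicing]
  bidelged → bidelget   [final devoicing]
  bidelget (rule 3 does not apply)
  bidelget → bizelget   [unconditioned shift]
  bizelget (rule 5 does not apply)
  giving Feluri bizelget.
If borrowed from Ormek 'bitelged' after the early changes, it would undergo only the recent ones:
  rule 3 (vowel merger): no change (bitelged)
  rule 4 (unconditioned shift): bitelged → bitelgez
  rule 5 (h-loss): no change (bitelgez)
  ⇒ as a loan: bitelgez
Feluri 'bitelgez' matches the loan outcome 'bitelgez', not the inherited 'bizelget' — it skipped the early Feluri changes, so it was borrowed from Ormek.

borrowed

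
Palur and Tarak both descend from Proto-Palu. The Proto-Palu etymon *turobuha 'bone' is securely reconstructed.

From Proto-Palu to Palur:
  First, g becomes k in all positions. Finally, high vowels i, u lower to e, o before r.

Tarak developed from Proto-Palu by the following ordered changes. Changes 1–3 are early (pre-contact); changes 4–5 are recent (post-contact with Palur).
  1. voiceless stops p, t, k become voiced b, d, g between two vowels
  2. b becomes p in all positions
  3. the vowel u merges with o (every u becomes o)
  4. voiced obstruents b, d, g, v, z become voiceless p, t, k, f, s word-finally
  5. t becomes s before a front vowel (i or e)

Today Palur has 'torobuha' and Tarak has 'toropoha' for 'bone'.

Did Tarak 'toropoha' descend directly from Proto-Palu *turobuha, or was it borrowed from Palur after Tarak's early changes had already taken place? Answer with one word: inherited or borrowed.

inherited

If inherited, *turobuha would pass through all of Tarak's changes:
Tarak: start from *turobuha.
  rule 1: no change — turobuha
  rule 2 (unconditioned shift): turobuha → turopuha
  rule 3 (vowel merger): turopuha → toropoha
  rule 4: no change — toropoha
  rule 5: no change — toropoha
  ⇒ Tarak toropoha
If borrowed from Palur 'torobuha' after the early changes, it would undergo only the recent ones:
  rule 4 (final devoicing): no change (torobuha)
  rule 5 (palatalisation): no change (torobuha)
  ⇒ as a loan: torobuha
Tarak 'toropoha' matches the inherited outcome exactly, so it is an inherited cognate, not a loan.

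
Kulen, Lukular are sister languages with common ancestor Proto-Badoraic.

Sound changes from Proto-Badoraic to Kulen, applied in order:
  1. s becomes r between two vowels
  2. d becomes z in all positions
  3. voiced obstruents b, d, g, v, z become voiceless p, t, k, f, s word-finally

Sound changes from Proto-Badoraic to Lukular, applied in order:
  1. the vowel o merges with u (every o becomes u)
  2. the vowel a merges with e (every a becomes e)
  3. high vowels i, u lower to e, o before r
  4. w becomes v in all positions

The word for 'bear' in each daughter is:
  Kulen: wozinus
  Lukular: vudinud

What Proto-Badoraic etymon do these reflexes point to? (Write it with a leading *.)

*wodinud

Position 7: Kulen has s, Lukular has d. Lukular preserves d here (none of its changes turn any other segment into d), so the proto-segment is *d.
Position 3: Kulen has z, Lukular has d. Lukular preserves d here (none of its changes turn any other segment into d), so the proto-segment is *d.
Continuing position by position gives *wodinud; check it forward:
Kulen: *wodinud > wozinuz > wozinus  (by unconditioned shift, final devoicing)
Lukular: *wodinud
  wodinud → wudinud   [vowel merger]
  wudinud (rule 2 does not apply)
  wudinud (rule 3 does not apply)
  wudinud → vudinud   [unconditioned shift]
  giving Lukular vudinud.
No other proto-form is consistent with every reflex, so the reconstruction is *wodinud.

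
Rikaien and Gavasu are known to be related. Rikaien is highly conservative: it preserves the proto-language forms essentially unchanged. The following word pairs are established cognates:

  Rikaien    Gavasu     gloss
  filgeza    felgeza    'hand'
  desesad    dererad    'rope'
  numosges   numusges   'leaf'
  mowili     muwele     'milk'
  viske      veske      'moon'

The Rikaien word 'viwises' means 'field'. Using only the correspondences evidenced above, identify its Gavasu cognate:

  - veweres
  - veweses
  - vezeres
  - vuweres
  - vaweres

filgeza ~ felgeza, mowili ~ muwele — Rikaien i corresponds to Gavasu e after a consonant, before a consonant other than r, m, n, p, b, f, v.
desesad ~ dererad — Rikaien s corresponds to Gavasu r between vowels (before a front vowel).
Applying these to Rikaien 'viwises':
  viwises → vewises   (i→e after a consonant, before a consonant other than r, m, n, p, b, f, v)
  vewises → veweses   (i→e after a consonant, before a consonant other than r, m, n, p, b, f, v)
  veweses → veweres   (s→r between vowels (before a front vowel))
So the Gavasu cognate is 'veweres'.

veweres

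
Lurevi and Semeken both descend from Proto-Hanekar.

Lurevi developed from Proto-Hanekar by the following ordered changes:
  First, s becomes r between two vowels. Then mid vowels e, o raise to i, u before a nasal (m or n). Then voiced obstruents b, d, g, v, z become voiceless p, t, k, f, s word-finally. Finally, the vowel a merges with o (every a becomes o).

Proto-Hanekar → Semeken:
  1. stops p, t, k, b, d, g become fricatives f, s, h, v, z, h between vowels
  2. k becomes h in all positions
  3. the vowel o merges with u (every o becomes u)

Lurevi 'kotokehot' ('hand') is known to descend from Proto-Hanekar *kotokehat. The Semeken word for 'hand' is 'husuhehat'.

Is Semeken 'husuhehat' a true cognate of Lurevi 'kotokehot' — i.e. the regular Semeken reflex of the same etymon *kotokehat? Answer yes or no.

yes

Derive the expected Semeken reflex of *kotokehat:
Semeken: *kotokehat > kosohehat > hosohehat > husuhehat  (by intervocalic lenition, unconditioned shift, vowel merger)
Semeken 'husuhehat' matches the regular reflex exactly, so the pair is cognate.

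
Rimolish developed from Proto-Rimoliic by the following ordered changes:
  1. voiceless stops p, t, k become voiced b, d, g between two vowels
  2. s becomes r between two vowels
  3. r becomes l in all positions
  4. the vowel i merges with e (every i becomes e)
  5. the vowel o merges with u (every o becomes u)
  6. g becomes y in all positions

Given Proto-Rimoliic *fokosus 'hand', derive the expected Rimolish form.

fuyulus

Rimolish: *fokosus > fogosus > fogorus > fogolus > fugulus > fuyulus  (by intervocalic voicing, rhotacism, unconditioned shift, vowel merger, unconditioned shift)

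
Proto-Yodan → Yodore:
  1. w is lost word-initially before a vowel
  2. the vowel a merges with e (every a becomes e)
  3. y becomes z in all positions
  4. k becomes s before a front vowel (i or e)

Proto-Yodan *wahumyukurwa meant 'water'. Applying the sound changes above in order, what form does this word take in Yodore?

Yodore: *wahumyukurwa > ahumyukurwa > ehumyukurwe > ehumzukurwe  (by glide loss, vowel merger, unconditioned shift)

ehumzukurwe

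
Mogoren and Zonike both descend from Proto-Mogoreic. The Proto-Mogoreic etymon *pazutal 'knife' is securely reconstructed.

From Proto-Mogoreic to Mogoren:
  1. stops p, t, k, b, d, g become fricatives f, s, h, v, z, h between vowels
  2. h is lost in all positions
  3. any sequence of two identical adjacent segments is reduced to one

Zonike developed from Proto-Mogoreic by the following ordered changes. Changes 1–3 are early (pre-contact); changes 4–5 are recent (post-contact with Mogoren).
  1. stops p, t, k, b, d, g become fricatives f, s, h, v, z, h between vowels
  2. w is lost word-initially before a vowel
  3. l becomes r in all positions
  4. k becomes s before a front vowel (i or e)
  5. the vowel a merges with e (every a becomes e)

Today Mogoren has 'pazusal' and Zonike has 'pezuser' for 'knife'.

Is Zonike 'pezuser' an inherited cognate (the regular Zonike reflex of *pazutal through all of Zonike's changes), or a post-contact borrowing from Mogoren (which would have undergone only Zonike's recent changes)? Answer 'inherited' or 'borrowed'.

If inherited, *pazutal would pass through all of Zonike's changes:
Zonike: *pazutal > pazusal > pazusar > pezuser  (by intervocalic lenition, unconditioned shift, vowel merger)
If borrowed from Mogoren 'pazusal' after the early changes, it would undergo only the recent ones:
  rule 4 (palatalisation): no change (pazusal)
  rule 5 (vowel merger): pazusal → pezusel
  ⇒ as a loan: pezusel
Zonike 'pezuser' matches the inherited outcome exactly, so it is an inherited cognate, not a loan.

inherited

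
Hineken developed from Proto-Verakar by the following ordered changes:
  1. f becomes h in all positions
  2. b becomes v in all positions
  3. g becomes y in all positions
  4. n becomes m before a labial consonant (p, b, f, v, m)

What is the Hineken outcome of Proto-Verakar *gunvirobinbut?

Hineken: start from *gunvirobinbut.
  rule 1: no change — gunvirobinbut
  rule 2 (unconditioned shift): gunvirobinbut → gunvirovinvut
  rule 3 (unconditioned shift): gunvirovinvut → yunvirovinvut
  rule 4 (nasal place assimilation): yunvirovinvut → yumvirovimvut
  ⇒ Hineken yumvirovimvut

yumvirovimvut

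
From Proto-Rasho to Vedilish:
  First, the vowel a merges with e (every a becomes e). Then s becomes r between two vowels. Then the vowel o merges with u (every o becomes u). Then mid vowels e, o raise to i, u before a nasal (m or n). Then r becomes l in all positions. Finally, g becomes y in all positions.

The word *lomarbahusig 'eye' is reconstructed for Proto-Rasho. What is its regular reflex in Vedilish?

lumelbehuliy

Vedilish: start from *lomarbahusig.
  rule 1 (vowel merger): lomarbahusig → lomerbehusig
  rule 2 (rhotacism): lomerbehusig → lomerbehurig
  rule 3 (vowel merger): lomerbehurig → lumerbehurig
  rule 4: no change — lumerbehurig
  rule 5 (unconditioned shift): lumerbehurig → lumelbehulig
  rule 6 (unconditioned shift): lumelbehulig → lumelbehuliy
  ⇒ Vedilish lumelbehuliy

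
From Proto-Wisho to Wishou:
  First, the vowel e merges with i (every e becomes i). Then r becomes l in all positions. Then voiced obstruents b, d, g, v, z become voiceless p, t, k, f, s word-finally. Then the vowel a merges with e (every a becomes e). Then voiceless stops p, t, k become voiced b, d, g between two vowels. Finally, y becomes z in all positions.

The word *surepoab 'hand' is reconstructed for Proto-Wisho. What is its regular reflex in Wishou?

Wishou: *surepoab
  surepoab → suripoab   [vowel merger]
  suripoab → sulipoab   [unconditioned shift]
  sulipoab → sulipoap   [final devoicing]
  sulipoap → sulipoep   [vowel merger]
  sulipoep → suliboep   [intervocalic voicing]
  suliboep (rule 6 does not apply)
  giving Wishou suliboep.

suliboep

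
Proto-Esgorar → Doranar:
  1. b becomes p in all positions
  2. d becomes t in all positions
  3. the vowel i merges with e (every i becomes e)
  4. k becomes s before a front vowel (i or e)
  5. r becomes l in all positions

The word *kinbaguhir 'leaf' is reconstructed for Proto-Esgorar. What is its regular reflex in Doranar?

senpaguhel

Doranar: *kinbaguhir
  kinbaguhir → kinpaguhir   [unconditioned shift]
  kinpaguhir (rule 2 does not apply)
  kinpaguhir → kenpaguher   [vowel merger]
  kenpaguher → senpaguher   [palatalisation]
  senpaguher → senpaguhel   [unconditioned shift]
  giving Doranar senpaguhel.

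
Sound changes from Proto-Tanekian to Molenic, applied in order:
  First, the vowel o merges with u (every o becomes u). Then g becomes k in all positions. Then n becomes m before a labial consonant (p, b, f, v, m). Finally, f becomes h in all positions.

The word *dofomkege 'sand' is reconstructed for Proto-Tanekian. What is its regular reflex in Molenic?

duhumkeke

Molenic: *dofomkege > dufumkege > dufumkeke > duhumkeke  (by vowel merger, unconditioned shift, unconditioned shift)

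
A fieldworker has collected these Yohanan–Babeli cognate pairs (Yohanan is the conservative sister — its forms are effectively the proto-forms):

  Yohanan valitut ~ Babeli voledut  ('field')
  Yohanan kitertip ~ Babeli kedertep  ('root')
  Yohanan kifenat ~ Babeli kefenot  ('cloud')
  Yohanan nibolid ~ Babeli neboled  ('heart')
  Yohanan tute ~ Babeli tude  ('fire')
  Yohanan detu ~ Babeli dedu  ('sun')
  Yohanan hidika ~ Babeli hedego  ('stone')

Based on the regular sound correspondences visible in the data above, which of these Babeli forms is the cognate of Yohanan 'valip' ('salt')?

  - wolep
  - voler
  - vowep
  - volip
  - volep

volep

valitut ~ voledut, kifenat ~ kefenot — Yohanan a corresponds to Babeli o after a consonant, before a consonant other than r, m, n, p, b, f, v.
kitertip ~ kedertep — Yohanan i corresponds to Babeli e after a consonant, before a labial obstruent.
Applying these to Yohanan 'valip':
  valip → volip   (a→o after a consonant, before a consonant other than r, m, n, p, b, f, v)
  volip → volep   (i→e after a consonant, before a labial obstruent)
So the Babeli cognate is 'volep'.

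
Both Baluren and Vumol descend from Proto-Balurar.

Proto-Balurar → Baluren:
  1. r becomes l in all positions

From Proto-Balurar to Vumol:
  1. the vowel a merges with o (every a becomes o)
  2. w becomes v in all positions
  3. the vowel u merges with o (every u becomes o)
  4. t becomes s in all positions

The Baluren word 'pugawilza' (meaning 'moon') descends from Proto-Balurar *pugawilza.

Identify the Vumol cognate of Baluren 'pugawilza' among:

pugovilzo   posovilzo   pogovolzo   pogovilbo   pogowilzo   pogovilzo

Vumol: start from *pugawilza.
  rule 1 (vowel merger): pugawilza → pugowilzo
  rule 2 (unconditioned shift): pugowilzo → pugovilzo
  rule 3 (vowel merger): pugovilzo → pogovilzo
  rule 4: no change — pogovilzo
  ⇒ Vumol pogovilzo

pogovilzo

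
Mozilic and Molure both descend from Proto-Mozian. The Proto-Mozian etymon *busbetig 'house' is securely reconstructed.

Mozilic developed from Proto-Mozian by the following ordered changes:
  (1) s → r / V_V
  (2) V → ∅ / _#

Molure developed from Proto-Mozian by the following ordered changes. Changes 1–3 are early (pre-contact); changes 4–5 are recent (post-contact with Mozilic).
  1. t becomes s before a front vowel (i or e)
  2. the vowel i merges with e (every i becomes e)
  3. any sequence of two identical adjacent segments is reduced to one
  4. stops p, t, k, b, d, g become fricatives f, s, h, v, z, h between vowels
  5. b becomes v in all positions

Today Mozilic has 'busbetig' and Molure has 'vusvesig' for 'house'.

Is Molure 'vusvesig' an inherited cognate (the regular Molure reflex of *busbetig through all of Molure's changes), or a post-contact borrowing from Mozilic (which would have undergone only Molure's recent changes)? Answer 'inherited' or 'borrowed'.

If inherited, *busbetig would pass through all of Molure's changes:
Molure: *busbetig > busbesig > busbeseg > vusveseg  (by palatalisation, vowel merger, unconditioned shift)
If borrowed from Mozilic 'busbetig' after the early changes, it would undergo only the recent ones:
  rule 4 (intervocalic lenition): busbetig → busbesig
  rule 5 (unconditioned shift): busbesig → vusvesig
  ⇒ as a loan: vusvesig
Molure 'vusvesig' matches the loan outcome 'vusvesig', not the inherited 'vusveseg' — it skipped the early Molure changes, so it was borrowed from Mozilic.

borrowed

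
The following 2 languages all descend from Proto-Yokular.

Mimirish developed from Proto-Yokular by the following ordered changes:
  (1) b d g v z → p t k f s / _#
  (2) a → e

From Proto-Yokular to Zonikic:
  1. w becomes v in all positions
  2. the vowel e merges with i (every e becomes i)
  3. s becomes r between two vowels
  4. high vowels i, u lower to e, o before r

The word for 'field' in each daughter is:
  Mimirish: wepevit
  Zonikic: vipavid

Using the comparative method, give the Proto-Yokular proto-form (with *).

*wepavid

Position 4: Mimirish has e, Zonikic has a. Zonikic preserves a here (none of its changes turn any other segment into a), so the proto-segment is *a.
Position 7: Mimirish has t, Zonikic has d. Zonikic preserves d here (none of its changes turn any other segment into d), so the proto-segment is *d.
Position 2: Mimirish has e, Zonikic has i. Taking the neighbouring segments as reconstructed: Mimirish e could go back to *a or *e; Zonikic i could go back to *e or *i — the one source consistent with every daughter is *e.
This points to *wepavid. Verify forward in each daughter:
Mimirish: *wepavid > wepavit > wepevit  (by final devoicing, vowel merger)
Zonikic: *wepavid
  wepavid → vepavid   [unconditioned shift]
  vepavid → vipavid   [vowel merger]
  vipavid (rule 3 does not apply)
  vipavid (rule 4 does not apply)
  giving Zonikic vipavid.
No other proto-form is consistent with every reflex, so the reconstruction is *wepavid.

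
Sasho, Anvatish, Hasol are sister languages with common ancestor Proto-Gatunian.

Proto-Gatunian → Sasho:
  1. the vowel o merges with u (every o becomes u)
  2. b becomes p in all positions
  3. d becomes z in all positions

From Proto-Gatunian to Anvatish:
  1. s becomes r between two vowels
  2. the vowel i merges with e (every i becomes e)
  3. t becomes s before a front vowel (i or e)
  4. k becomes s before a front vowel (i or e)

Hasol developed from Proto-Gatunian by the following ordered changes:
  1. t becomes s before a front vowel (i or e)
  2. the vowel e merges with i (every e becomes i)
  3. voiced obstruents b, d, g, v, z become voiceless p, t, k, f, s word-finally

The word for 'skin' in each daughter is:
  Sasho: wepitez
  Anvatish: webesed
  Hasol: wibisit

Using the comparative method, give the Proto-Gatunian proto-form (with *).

*webited

Position 3: Sasho has p, Anvatish has b, Hasol has b. Anvatish preserves b here (none of its changes turn any other segment into b), so the proto-segment is *b.
Position 4: Sasho has i, Anvatish has e, Hasol has i. Sasho preserves i here (none of its changes turn any other segment into i), so the proto-segment is *i.
Position 7: Sasho has z, Anvatish has d, Hasol has t. Anvatish preserves d here (none of its changes turn any other segment into d), so the proto-segment is *d.
Continuing position by position gives *webited; check it forward:
Sasho: *webited
  webited (rule 1 does not apply)
  webited → wepited   [unconditioned shift]
  wepited → wepitez   [unconditioned shift]
  giving Sasho wepitez.
Anvatish: *webited
  webited (rule 1 does not apply)
  webited → webeted   [vowel merger]
  webeted → webesed   [palatalisation]
  webesed (rule 4 does not apply)
  giving Anvatish webesed.
Hasol: *webited
  webited → webised   [palatalisation]
  webised → wibisid   [vowel merger]
  wibisid → wibisit   [final devoicing]
  giving Hasol wibisit.
*webited is the unique common source.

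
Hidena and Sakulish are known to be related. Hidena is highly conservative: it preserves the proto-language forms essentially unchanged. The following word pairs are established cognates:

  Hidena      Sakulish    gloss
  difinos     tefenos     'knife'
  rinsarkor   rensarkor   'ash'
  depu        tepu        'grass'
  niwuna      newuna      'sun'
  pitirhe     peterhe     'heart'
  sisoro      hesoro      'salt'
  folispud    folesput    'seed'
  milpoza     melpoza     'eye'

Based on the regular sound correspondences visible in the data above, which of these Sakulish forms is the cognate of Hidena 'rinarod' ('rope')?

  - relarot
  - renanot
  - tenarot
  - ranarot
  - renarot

renarot

difinos ~ tefenos, rinsarkor ~ rensarkor — Hidena i corresponds to Sakulish e after a consonant, before a nasal.
folispud ~ folesput — Hidena d corresponds to Sakulish t word-finally.
Applying these to Hidena 'rinarod':
  rinarod → renarod   (i→e after a consonant, before a nasal)
  renarod → renarot   (d→t word-finally)
So the Sakulish cognate is 'renarot'.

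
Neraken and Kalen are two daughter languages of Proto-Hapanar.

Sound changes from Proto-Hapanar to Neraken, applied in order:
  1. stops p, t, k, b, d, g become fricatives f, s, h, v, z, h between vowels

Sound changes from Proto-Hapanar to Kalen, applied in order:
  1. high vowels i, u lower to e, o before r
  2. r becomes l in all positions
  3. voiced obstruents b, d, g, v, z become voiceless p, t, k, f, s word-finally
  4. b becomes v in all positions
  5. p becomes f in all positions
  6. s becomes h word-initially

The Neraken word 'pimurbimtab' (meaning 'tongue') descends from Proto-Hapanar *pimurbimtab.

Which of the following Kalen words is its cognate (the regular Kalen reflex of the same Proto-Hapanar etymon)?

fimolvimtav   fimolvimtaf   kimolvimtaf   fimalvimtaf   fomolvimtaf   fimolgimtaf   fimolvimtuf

Kalen: *pimurbimtab
  pimurbimtab → pimorbimtab   [pre-rhotic lowering]
  pimorbimtab → pimolbimtab   [unconditioned shift]
  pimolbimtab → pimolbimtap   [final devoicing]
  pimolbimtap → pimolvimtap   [unconditioned shift]
  pimolvimtap → fimolvimtaf   [unconditioned shift]
  fimolvimtaf (rule 6 does not apply)
  giving Kalen fimolvimtaf.

fimolvimtaf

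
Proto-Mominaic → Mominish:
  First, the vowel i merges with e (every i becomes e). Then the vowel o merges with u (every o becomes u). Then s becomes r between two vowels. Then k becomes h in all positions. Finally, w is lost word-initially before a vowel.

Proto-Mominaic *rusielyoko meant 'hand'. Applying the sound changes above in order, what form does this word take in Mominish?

Mominish: start from *rusielyoko.
  rule 1 (vowel merger): rusielyoko → ruseelyoko
  rule 2 (vowel merger): ruseelyoko → ruseelyuku
  rule 3 (rhotacism): ruseelyuku → rureelyuku
  rule 4 (unconditioned shift): rureelyuku → rureelyuhu
  rule 5: no change — rureelyuhu
  ⇒ Mominish rureelyuhu

rureelyuhu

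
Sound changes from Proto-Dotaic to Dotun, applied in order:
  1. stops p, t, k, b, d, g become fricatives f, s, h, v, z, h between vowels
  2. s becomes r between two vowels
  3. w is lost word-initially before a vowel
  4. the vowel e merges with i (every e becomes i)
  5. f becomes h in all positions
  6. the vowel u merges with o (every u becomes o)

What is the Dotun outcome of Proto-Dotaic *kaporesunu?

kahorirono

Dotun: *kaporesunu > kaforesunu > kaforerunu > kaforirunu > kahorirunu > kahorirono  (by intervocalic lenition, rhotacism, vowel merger, unconditioned shift, vowel merger)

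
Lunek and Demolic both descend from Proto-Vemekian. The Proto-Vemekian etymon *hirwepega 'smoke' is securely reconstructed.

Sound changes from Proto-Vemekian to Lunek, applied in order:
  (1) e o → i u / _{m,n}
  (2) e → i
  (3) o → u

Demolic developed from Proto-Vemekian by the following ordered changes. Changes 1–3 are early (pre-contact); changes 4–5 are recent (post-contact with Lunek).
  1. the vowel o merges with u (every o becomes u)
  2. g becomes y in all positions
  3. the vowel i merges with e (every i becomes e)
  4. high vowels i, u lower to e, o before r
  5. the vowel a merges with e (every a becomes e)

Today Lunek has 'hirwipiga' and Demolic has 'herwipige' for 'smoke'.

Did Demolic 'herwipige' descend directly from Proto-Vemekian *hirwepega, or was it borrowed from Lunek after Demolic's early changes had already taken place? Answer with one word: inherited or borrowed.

borrowed

If inherited, *hirwepega would pass through all of Demolic's changes:
Demolic: start from *hirwepega.
  rule 1: no change — hirwepega
  rule 2 (unconditioned shift): hirwepega → hirwepeya
  rule 3 (vowel merger): hirwepeya → herwepeya
  rule 4: no change — herwepeya
  rule 5 (vowel merger): herwepeya → herwepeye
  ⇒ Demolic herwepeye
If borrowed from Lunek 'hirwipiga' after the early changes, it would undergo only the recent ones:
  rule 4 (pre-rhotic lowering): hirwipiga → herwipiga
  rule 5 (vowel merger): herwipiga → herwipige
  ⇒ as a loan: herwipige
Demolic 'herwipige' matches the loan outcome 'herwipige', not the inherited 'herwepeye' — it skipped the early Demolic changes, so it was borrowed from Lunek.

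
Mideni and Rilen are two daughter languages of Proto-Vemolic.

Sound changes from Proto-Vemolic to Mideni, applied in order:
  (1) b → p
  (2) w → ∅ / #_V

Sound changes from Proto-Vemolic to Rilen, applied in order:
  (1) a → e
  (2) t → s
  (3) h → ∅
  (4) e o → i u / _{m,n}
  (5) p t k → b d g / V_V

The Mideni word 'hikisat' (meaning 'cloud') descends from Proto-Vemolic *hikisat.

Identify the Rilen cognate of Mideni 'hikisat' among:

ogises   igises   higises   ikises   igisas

igises

Rilen: *hikisat
  hikisat → hikiset   [vowel merger]
  hikiset → hikises   [unconditioned shift]
  hikises → ikises   [h-loss]
  ikises (rule 4 does not apply)
  ikises → igises   [intervocalic voicing]
  giving Rilen igises.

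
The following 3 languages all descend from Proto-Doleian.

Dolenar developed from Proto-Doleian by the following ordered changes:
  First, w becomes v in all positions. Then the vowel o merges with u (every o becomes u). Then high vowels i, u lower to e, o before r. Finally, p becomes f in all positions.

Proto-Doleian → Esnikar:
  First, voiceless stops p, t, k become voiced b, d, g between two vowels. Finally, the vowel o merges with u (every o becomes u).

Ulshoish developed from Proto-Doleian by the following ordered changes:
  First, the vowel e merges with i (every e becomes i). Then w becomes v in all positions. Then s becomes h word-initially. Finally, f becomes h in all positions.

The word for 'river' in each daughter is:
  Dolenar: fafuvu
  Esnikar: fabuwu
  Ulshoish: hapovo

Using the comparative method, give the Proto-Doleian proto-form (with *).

*fapowo

Position 4: Dolenar has u, Esnikar has u, Ulshoish has o. Ulshoish preserves o here (none of its changes turn any other segment into o), so the proto-segment is *o.
Position 6: Dolenar has u, Esnikar has u, Ulshoish has o. Ulshoish preserves o here (none of its changes turn any other segment into o), so the proto-segment is *o.
Verify the candidate proto-form against each daughter:
Dolenar: *fapowo > fapovo > fapuvu > fafuvu  (by unconditioned shift, vowel merger, unconditioned shift)
Esnikar: *fapowo > fabowo > fabuwu  (by intervocalic voicing, vowel merger)
Ulshoish: *fapowo > fapovo > hapovo  (by unconditioned shift, unconditioned shift)
Only *fapowo yields all of Dolenar fafuvu, Esnikar fabuwu, Ulshoish hapovo.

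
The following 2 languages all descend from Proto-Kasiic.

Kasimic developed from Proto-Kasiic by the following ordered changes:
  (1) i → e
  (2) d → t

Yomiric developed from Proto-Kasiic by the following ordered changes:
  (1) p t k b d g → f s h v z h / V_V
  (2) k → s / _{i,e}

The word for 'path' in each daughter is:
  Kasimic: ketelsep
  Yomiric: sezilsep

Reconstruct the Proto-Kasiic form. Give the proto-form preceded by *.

*kedilsep

Position 1: Kasimic has k, Yomiric has s. Kasimic preserves k here (none of its changes turn any other segment into k), so the proto-segment is *k.
Position 3: Kasimic has t, Yomiric has z. Taking the neighbouring segments as reconstructed: Kasimic t could go back to *t or *d; Yomiric z could go back to *d or *z — the one source consistent with every daughter is *d.
Position 4: Kasimic has e, Yomiric has i. Yomiric preserves i here (none of its changes turn any other segment into i), so the proto-segment is *i.
The remaining positions agree across the daughters. Check the candidate against every language:
Kasimic: *kedilsep > kedelsep > ketelsep  (by vowel merger, unconditioned shift)
Yomiric: start from *kedilsep.
  rule 1 (intervocalic lenition): kedilsep → kezilsep
  rule 2 (palatalisation): kezilsep → sezilsep
  ⇒ Yomiric sezilsep
No other proto-form is consistent with every reflex, so the reconstruction is *kedilsep.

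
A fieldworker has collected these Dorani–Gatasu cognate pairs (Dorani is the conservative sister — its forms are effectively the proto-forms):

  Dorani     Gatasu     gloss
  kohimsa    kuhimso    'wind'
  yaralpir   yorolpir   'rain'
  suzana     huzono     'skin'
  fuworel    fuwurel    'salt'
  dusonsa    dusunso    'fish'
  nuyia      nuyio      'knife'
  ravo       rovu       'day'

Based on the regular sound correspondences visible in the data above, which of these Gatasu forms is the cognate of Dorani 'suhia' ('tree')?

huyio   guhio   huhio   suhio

huhio

suzana ~ huzono — Dorani s corresponds to Gatasu h word-initially before a back vowel.
nuyia ~ nuyio — Dorani a corresponds to Gatasu o word-finally.
Applying these to Dorani 'suhia':
  suhia → huhia   (s→h word-initially before a back vowel)
  huhia → huhio   (a→o word-finally)
So the Gatasu cognate is 'huhio'.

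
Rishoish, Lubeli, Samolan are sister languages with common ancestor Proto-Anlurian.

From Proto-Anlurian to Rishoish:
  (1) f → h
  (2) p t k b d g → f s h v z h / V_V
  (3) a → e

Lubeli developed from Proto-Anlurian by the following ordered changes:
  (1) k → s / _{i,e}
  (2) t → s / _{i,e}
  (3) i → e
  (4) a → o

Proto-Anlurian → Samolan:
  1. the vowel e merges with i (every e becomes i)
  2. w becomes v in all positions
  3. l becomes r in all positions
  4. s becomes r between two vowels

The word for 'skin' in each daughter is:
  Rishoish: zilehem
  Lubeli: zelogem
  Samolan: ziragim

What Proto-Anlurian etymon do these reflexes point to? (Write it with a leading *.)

Position 5: Rishoish has h, Lubeli has g, Samolan has g. Lubeli preserves g here (none of its changes turn any other segment into g), so the proto-segment is *g.
Position 6: Rishoish has e, Lubeli has e, Samolan has i. Taking the neighbouring segments as reconstructed: Rishoish e could go back to *a or *e; Lubeli e could go back to *e or *i; Samolan i could go back to *e or *i — the one source consistent with every daughter is *e.
Position 4: Rishoish has e, Lubeli has o, Samolan has a. Samolan preserves a here (none of its changes turn any other segment into a), so the proto-segment is *a.
This points to *zilagem. Verify forward in each daughter:
Rishoish: *zilagem
  zilagem (rule 1 does not apply)
  zilagem → zilahem   [intervocalic lenition]
  zilahem → zilehem   [vowel merger]
  giving Rishoish zilehem.
Lubeli: start from *zilagem.
  rule 1: no change — zilagem
  rule 2: no change — zilagem
  rule 3 (vowel merger): zilagem → zelagem
  rule 4 (vowel merger): zelagem → zelogem
  ⇒ Lubeli zelogem
Samolan: *zilagem > zilagim > ziragim  (by vowel merger, unconditioned shift)
*zilagem is the unique common source.

*zilagem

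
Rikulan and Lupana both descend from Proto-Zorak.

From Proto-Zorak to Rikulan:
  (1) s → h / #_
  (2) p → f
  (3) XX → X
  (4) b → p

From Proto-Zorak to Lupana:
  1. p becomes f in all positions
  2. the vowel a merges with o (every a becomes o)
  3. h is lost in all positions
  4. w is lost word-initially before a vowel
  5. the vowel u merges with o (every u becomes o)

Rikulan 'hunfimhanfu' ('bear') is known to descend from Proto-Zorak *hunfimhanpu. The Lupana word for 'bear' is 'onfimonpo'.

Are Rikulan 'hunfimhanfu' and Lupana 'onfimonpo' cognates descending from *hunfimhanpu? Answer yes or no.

no

Derive the expected Lupana reflex of *hunfimhanpu:
Lupana: *hunfimhanpu > hunfimhanfu > hunfimhonfu > unfimonfu > onfimonfo  (by unconditioned shift, vowel merger, h-loss, vowel merger)
The regular Lupana reflex would be 'onfimonfo', but the attested form is 'onfimonpo'. The correspondence is irregular, so they are not cognates (the Lupana form has a different source).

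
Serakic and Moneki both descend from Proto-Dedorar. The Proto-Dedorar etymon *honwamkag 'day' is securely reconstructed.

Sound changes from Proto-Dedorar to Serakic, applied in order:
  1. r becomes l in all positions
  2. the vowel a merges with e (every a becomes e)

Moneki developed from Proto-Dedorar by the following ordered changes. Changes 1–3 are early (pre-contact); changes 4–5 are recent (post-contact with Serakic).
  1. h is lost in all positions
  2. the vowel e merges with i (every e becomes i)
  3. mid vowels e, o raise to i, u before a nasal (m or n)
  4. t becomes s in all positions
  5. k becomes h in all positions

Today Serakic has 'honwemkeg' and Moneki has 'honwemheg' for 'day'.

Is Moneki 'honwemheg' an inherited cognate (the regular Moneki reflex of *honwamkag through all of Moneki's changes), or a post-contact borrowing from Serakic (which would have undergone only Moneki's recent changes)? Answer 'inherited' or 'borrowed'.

If inherited, *honwamkag would pass through all of Moneki's changes:
Moneki: start from *honwamkag.
  rule 1 (h-loss): honwamkag → onwamkag
  rule 2: no change — onwamkag
  rule 3 (pre-nasal raising): onwamkag → unwamkag
  rule 4: no change — unwamkag
  rule 5 (unconditioned shift): unwamkag → unwamhag
  ⇒ Moneki unwamhag
If borrowed from Serakic 'honwemkeg' after the early changes, it would undergo only the recent ones:
  rule 4 (unconditioned shift): no change (honwemkeg)
  rule 5 (unconditioned shift): honwemkeg → honwemheg
  ⇒ as a loan: honwemheg
Moneki 'honwemheg' matches the loan outcome 'honwemheg', not the inherited 'unwamhag' — it skipped the early Moneki changes, so it was borrowed from Serakic.

borrowed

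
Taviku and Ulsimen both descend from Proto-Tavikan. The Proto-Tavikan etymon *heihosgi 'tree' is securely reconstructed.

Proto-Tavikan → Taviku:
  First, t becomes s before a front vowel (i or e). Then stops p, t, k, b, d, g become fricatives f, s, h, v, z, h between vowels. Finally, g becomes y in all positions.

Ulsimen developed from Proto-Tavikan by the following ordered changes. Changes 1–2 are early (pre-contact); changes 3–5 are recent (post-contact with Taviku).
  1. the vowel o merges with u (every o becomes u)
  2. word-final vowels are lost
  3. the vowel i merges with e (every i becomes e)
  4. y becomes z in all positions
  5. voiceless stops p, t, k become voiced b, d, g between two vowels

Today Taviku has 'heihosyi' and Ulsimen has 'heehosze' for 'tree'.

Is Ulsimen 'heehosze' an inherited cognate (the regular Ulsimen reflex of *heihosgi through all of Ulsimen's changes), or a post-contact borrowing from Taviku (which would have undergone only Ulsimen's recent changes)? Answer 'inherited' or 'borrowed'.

borrowed

If inherited, *heihosgi would pass through all of Ulsimen's changes:
Ulsimen: start from *heihosgi.
  rule 1 (vowel merger): heihosgi → heihusgi
  rule 2 (apocope): heihusgi → heihusg
  rule 3 (vowel merger): heihusg → heehusg
  rule 4: no change — heehusg
  rule 5: no change — heehusg
  ⇒ Ulsimen heehusg
If borrowed from Taviku 'heihosyi' after the early changes, it would undergo only the recent ones:
  rule 3 (vowel merger): heihosyi → heehosye
  rule 4 (unconditioned shift): heehosye → heehosze
  rule 5 (intervocalic voicing): no change (heehosze)
  ⇒ as a loan: heehosze
Ulsimen 'heehosze' matches the loan outcome 'heehosze', not the inherited 'heehusg' — it skipped the early Ulsimen changes, so it was borrowed from Taviku.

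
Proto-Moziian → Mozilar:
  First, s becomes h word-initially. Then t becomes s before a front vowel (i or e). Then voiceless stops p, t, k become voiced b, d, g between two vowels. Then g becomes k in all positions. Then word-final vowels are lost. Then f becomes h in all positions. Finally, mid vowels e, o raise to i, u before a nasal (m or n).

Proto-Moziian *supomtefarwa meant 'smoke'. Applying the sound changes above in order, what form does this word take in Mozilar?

hubumseharw

Mozilar: start from *supomtefarwa.
  rule 1 (debuccalisation): supomtefarwa → hupomtefarwa
  rule 2 (palatalisation): hupomtefarwa → hupomsefarwa
  rule 3 (intervocalic voicing): hupomsefarwa → hubomsefarwa
  rule 4: no change — hubomsefarwa
  rule 5 (apocope): hubomsefarwa → hubomsefarw
  rule 6 (unconditioned shift): hubomsefarw → hubomseharw
  rule 7 (pre-nasal raising): hubomseharw → hubumseharw
  ⇒ Mozilar hubumseharw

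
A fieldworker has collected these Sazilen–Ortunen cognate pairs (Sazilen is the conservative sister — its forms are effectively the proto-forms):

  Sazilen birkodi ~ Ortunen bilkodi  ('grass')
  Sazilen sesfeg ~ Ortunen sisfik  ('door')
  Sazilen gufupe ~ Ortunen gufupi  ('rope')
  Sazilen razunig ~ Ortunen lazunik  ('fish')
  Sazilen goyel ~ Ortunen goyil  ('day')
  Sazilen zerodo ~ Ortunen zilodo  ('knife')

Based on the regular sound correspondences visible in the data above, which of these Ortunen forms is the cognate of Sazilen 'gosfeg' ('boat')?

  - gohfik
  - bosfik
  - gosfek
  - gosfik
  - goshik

gosfik

sesfeg ~ sisfik, goyel ~ goyil — Sazilen e corresponds to Ortunen i after a consonant, before a consonant other than r, m, n, p, b, f, v.
sesfeg ~ sisfik, razunig ~ lazunik — Sazilen g corresponds to Ortunen k word-finally.
Applying these to Sazilen 'gosfeg':
  gosfeg → gosfig   (e→i after a consonant, before a consonant other than r, m, n, p, b, f, v)
  gosfig → gosfik   (g→k word-finally)
So the Ortunen cognate is 'gosfik'.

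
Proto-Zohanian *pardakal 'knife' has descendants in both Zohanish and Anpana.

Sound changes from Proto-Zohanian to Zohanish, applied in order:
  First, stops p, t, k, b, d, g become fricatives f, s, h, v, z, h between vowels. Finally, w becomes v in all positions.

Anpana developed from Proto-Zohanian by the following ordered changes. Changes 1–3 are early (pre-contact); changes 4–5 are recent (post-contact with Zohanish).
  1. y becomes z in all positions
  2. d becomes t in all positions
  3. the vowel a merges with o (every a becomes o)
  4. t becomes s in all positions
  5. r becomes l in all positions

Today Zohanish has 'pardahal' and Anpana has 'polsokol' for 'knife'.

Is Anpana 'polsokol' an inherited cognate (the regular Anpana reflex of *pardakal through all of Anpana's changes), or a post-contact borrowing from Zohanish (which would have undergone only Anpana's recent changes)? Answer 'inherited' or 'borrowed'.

If inherited, *pardakal would pass through all of Anpana's changes:
Anpana: *pardakal
  pardakal (rule 1 does not apply)
  pardakal → partakal   [unconditioned shift]
  partakal → portokol   [vowel merger]
  portokol → porsokol   [unconditioned shift]
  porsokol → polsokol   [unconditioned shift]
  giving Anpana polsokol.
If borrowed from Zohanish 'pardahal' after the early changes, it would undergo only the recent ones:
  rule 4 (unconditioned shift): no change (pardahal)
  rule 5 (unconditioned shift): pardahal → paldahal
  ⇒ as a loan: paldahal
Anpana 'polsokol' matches the inherited outcome exactly, so it is an inherited cognate, not a loan.

inherited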